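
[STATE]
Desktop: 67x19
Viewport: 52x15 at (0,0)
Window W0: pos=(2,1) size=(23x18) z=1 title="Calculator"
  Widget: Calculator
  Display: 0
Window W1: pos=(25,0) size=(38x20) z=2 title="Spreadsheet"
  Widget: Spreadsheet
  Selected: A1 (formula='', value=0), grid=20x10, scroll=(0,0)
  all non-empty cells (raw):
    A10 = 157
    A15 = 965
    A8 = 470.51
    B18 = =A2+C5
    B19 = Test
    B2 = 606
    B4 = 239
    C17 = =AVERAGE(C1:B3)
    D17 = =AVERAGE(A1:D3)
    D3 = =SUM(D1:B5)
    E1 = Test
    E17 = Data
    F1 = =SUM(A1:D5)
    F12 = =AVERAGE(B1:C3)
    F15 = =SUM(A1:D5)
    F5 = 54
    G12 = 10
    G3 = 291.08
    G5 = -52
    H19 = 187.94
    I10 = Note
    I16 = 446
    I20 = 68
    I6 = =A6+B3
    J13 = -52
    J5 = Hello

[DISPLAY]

                         ┏━━━━━━━━━━━━━━━━━━━━━━━━━━
  ┏━━━━━━━━━━━━━━━━━━━━━┓┃ Spreadsheet              
  ┃ Calculator          ┃┠──────────────────────────
  ┠─────────────────────┨┃A1:                       
  ┃                    0┃┃       A       B       C  
  ┃┌───┬───┬───┬───┐    ┃┃--------------------------
  ┃│ 7 │ 8 │ 9 │ ÷ │    ┃┃  1      [0]       0      
  ┃├───┼───┼───┼───┤    ┃┃  2        0     606      
  ┃│ 4 │ 5 │ 6 │ × │    ┃┃  3        0       0      
  ┃├───┼───┼───┼───┤    ┃┃  4        0     239      
  ┃│ 1 │ 2 │ 3 │ - │    ┃┃  5        0       0      
  ┃├───┼───┼───┼───┤    ┃┃  6        0       0      
  ┃│ 0 │ . │ = │ + │    ┃┃  7        0       0      
  ┃├───┼───┼───┼───┤    ┃┃  8   470.51       0      
  ┃│ C │ MC│ MR│ M+│    ┃┃  9        0       0      


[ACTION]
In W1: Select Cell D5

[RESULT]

                         ┏━━━━━━━━━━━━━━━━━━━━━━━━━━
  ┏━━━━━━━━━━━━━━━━━━━━━┓┃ Spreadsheet              
  ┃ Calculator          ┃┠──────────────────────────
  ┠─────────────────────┨┃D5:                       
  ┃                    0┃┃       A       B       C  
  ┃┌───┬───┬───┬───┐    ┃┃--------------------------
  ┃│ 7 │ 8 │ 9 │ ÷ │    ┃┃  1        0       0      
  ┃├───┼───┼───┼───┤    ┃┃  2        0     606      
  ┃│ 4 │ 5 │ 6 │ × │    ┃┃  3        0       0      
  ┃├───┼───┼───┼───┤    ┃┃  4        0     239      
  ┃│ 1 │ 2 │ 3 │ - │    ┃┃  5        0       0      
  ┃├───┼───┼───┼───┤    ┃┃  6        0       0      
  ┃│ 0 │ . │ = │ + │    ┃┃  7        0       0      
  ┃├───┼───┼───┼───┤    ┃┃  8   470.51       0      
  ┃│ C │ MC│ MR│ M+│    ┃┃  9        0       0      


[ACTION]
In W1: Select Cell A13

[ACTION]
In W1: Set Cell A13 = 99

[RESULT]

                         ┏━━━━━━━━━━━━━━━━━━━━━━━━━━
  ┏━━━━━━━━━━━━━━━━━━━━━┓┃ Spreadsheet              
  ┃ Calculator          ┃┠──────────────────────────
  ┠─────────────────────┨┃A13: 99                   
  ┃                    0┃┃       A       B       C  
  ┃┌───┬───┬───┬───┐    ┃┃--------------------------
  ┃│ 7 │ 8 │ 9 │ ÷ │    ┃┃  1        0       0      
  ┃├───┼───┼───┼───┤    ┃┃  2        0     606      
  ┃│ 4 │ 5 │ 6 │ × │    ┃┃  3        0       0      
  ┃├───┼───┼───┼───┤    ┃┃  4        0     239      
  ┃│ 1 │ 2 │ 3 │ - │    ┃┃  5        0       0      
  ┃├───┼───┼───┼───┤    ┃┃  6        0       0      
  ┃│ 0 │ . │ = │ + │    ┃┃  7        0       0      
  ┃├───┼───┼───┼───┤    ┃┃  8   470.51       0      
  ┃│ C │ MC│ MR│ M+│    ┃┃  9        0       0      


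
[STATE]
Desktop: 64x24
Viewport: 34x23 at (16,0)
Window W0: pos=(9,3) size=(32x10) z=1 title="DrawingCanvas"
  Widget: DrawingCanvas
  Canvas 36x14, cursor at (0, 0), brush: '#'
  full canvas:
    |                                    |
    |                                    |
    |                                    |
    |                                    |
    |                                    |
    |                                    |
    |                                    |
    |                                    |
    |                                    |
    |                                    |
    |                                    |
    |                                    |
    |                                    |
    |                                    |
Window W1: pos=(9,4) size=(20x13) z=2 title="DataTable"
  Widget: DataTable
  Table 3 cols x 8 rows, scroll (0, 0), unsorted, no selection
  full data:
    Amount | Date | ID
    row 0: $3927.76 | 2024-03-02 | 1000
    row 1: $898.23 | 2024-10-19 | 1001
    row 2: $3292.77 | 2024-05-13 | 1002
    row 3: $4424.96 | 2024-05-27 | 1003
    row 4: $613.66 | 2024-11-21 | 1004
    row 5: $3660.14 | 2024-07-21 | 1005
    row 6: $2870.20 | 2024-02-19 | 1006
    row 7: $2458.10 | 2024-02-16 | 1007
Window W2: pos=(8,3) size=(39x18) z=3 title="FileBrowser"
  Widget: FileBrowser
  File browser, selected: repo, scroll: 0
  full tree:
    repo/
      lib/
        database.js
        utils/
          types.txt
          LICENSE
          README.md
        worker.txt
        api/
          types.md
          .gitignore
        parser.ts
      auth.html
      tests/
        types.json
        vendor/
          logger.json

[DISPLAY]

                                  
                                  
                                  
━━━━━━━━━━━━━━━━━━━━━━━━━━━━━━┓   
owser                         ┃   
──────────────────────────────┨   
epo/                          ┃   
 lib/                         ┃   
h.html                        ┃   
 tests/                       ┃   
                              ┃   
                              ┃   
                              ┃   
                              ┃   
                              ┃   
                              ┃   
                              ┃   
                              ┃   
                              ┃   
                              ┃   
━━━━━━━━━━━━━━━━━━━━━━━━━━━━━━┛   
                                  
                                  


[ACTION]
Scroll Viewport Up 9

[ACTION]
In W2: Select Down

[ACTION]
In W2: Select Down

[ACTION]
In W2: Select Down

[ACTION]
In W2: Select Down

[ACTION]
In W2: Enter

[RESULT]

                                  
                                  
                                  
━━━━━━━━━━━━━━━━━━━━━━━━━━━━━━┓   
owser                         ┃   
──────────────────────────────┨   
epo/                          ┃   
 lib/                         ┃   
h.html                        ┃   
 tests/                       ┃   
ypes.json                     ┃   
+] vendor/                    ┃   
                              ┃   
                              ┃   
                              ┃   
                              ┃   
                              ┃   
                              ┃   
                              ┃   
                              ┃   
━━━━━━━━━━━━━━━━━━━━━━━━━━━━━━┛   
                                  
                                  


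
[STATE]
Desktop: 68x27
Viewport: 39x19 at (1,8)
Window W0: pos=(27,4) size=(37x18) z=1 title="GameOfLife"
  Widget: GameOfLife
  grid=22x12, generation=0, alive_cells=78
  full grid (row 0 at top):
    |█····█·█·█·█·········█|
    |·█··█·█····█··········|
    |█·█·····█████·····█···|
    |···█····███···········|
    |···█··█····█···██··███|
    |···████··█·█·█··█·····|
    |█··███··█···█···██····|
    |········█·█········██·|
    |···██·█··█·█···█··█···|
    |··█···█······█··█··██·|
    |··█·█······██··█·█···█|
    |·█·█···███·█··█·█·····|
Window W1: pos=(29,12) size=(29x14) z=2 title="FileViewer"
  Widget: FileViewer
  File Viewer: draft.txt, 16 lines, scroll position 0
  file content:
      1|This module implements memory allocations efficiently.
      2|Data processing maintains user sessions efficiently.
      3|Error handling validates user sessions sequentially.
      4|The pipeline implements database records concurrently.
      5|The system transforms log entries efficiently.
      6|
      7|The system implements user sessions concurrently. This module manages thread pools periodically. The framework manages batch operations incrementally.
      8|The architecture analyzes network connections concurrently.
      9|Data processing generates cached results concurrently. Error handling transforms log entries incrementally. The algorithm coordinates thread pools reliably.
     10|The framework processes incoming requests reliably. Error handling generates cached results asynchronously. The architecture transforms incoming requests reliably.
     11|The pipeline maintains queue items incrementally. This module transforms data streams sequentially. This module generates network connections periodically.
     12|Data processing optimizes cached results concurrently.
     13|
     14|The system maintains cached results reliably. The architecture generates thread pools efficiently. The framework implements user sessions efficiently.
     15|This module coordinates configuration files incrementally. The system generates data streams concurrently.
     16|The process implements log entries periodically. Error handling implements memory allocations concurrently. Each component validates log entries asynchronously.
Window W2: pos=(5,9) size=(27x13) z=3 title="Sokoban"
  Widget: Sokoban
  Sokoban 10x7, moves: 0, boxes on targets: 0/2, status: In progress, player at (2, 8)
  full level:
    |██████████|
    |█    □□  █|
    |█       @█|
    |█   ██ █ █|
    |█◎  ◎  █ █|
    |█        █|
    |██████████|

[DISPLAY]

                          ┃█····█·█·█·█
    ┏━━━━━━━━━━━━━━━━━━━━━━━━━┓█·█····█
    ┃ Sokoban                 ┃····████
    ┠─────────────────────────┨····███·
    ┃██████████               ┃━━━━━━━━
    ┃█    □□  █               ┃ileViewe
    ┃█       @█               ┃────────
    ┃█   ██ █ █               ┃is modul
    ┃█◎  ◎  █ █               ┃ta proce
    ┃█        █               ┃ror hand
    ┃██████████               ┃e pipeli
    ┃Moves: 0  0/2            ┃e system
    ┃                         ┃        
    ┗━━━━━━━━━━━━━━━━━━━━━━━━━┛e system
                            ┃The archit
                            ┃Data proce
                            ┃The framew
                            ┗━━━━━━━━━━
                                       


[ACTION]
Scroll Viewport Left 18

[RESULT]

                           ┃█····█·█·█·
     ┏━━━━━━━━━━━━━━━━━━━━━━━━━┓█·█····
     ┃ Sokoban                 ┃····███
     ┠─────────────────────────┨····███
     ┃██████████               ┃━━━━━━━
     ┃█    □□  █               ┃ileView
     ┃█       @█               ┃───────
     ┃█   ██ █ █               ┃is modu
     ┃█◎  ◎  █ █               ┃ta proc
     ┃█        █               ┃ror han
     ┃██████████               ┃e pipel
     ┃Moves: 0  0/2            ┃e syste
     ┃                         ┃       
     ┗━━━━━━━━━━━━━━━━━━━━━━━━━┛e syste
                             ┃The archi
                             ┃Data proc
                             ┃The frame
                             ┗━━━━━━━━━
                                       


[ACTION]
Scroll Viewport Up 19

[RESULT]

                                       
                                       
                                       
                                       
                           ┏━━━━━━━━━━━
                           ┃ GameOfLife
                           ┠───────────
                           ┃Gen: 0     
                           ┃█····█·█·█·
     ┏━━━━━━━━━━━━━━━━━━━━━━━━━┓█·█····
     ┃ Sokoban                 ┃····███
     ┠─────────────────────────┨····███
     ┃██████████               ┃━━━━━━━
     ┃█    □□  █               ┃ileView
     ┃█       @█               ┃───────
     ┃█   ██ █ █               ┃is modu
     ┃█◎  ◎  █ █               ┃ta proc
     ┃█        █               ┃ror han
     ┃██████████               ┃e pipel


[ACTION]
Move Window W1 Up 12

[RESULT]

                             ┏━━━━━━━━━
                             ┃ FileView
                             ┠─────────
                             ┃This modu
                           ┏━┃Data proc
                           ┃ ┃Error han
                           ┠─┃The pipel
                           ┃G┃The syste
                           ┃█┃         
     ┏━━━━━━━━━━━━━━━━━━━━━━━━━┓e syste
     ┃ Sokoban                 ┃e archi
     ┠─────────────────────────┨ta proc
     ┃██████████               ┃e frame
     ┃█    □□  █               ┃━━━━━━━
     ┃█       @█               ┃██··█··
     ┃█   ██ █ █               ┃····█·█
     ┃█◎  ◎  █ █               ┃█·█··█·
     ┃█        █               ┃··█····
     ┃██████████               ┃█······


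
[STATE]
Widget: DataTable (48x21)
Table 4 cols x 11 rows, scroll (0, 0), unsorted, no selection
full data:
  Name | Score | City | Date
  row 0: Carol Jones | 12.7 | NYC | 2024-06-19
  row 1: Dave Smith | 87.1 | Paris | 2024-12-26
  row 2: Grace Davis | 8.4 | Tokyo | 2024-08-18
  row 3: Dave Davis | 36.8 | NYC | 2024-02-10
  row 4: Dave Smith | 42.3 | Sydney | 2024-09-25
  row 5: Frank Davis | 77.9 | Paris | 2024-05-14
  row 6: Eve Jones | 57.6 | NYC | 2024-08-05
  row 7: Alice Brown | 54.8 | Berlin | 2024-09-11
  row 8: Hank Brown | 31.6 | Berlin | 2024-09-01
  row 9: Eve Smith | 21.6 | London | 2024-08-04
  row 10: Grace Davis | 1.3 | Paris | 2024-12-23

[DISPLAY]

Name       │Score│City  │Date                   
───────────┼─────┼──────┼──────────             
Carol Jones│12.7 │NYC   │2024-06-19             
Dave Smith │87.1 │Paris │2024-12-26             
Grace Davis│8.4  │Tokyo │2024-08-18             
Dave Davis │36.8 │NYC   │2024-02-10             
Dave Smith │42.3 │Sydney│2024-09-25             
Frank Davis│77.9 │Paris │2024-05-14             
Eve Jones  │57.6 │NYC   │2024-08-05             
Alice Brown│54.8 │Berlin│2024-09-11             
Hank Brown │31.6 │Berlin│2024-09-01             
Eve Smith  │21.6 │London│2024-08-04             
Grace Davis│1.3  │Paris │2024-12-23             
                                                
                                                
                                                
                                                
                                                
                                                
                                                
                                                


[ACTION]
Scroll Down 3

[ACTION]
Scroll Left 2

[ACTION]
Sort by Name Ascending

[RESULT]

Name      ▲│Score│City  │Date                   
───────────┼─────┼──────┼──────────             
Alice Brown│54.8 │Berlin│2024-09-11             
Carol Jones│12.7 │NYC   │2024-06-19             
Dave Davis │36.8 │NYC   │2024-02-10             
Dave Smith │87.1 │Paris │2024-12-26             
Dave Smith │42.3 │Sydney│2024-09-25             
Eve Jones  │57.6 │NYC   │2024-08-05             
Eve Smith  │21.6 │London│2024-08-04             
Frank Davis│77.9 │Paris │2024-05-14             
Grace Davis│8.4  │Tokyo │2024-08-18             
Grace Davis│1.3  │Paris │2024-12-23             
Hank Brown │31.6 │Berlin│2024-09-01             
                                                
                                                
                                                
                                                
                                                
                                                
                                                
                                                


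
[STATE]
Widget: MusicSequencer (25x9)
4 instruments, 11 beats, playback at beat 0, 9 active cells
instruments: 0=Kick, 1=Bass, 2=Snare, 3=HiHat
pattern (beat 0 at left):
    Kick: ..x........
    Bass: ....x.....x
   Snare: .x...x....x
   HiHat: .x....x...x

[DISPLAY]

      ▼1234567890        
  Kick··█········        
  Bass····█·····█        
 Snare·█···█····█        
 HiHat·█····█···█        
                         
                         
                         
                         


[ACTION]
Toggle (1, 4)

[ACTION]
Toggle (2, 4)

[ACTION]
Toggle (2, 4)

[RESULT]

      ▼1234567890        
  Kick··█········        
  Bass··········█        
 Snare·█···█····█        
 HiHat·█····█···█        
                         
                         
                         
                         


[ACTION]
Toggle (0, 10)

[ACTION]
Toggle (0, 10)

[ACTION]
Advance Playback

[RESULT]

      0▼234567890        
  Kick··█········        
  Bass··········█        
 Snare·█···█····█        
 HiHat·█····█···█        
                         
                         
                         
                         


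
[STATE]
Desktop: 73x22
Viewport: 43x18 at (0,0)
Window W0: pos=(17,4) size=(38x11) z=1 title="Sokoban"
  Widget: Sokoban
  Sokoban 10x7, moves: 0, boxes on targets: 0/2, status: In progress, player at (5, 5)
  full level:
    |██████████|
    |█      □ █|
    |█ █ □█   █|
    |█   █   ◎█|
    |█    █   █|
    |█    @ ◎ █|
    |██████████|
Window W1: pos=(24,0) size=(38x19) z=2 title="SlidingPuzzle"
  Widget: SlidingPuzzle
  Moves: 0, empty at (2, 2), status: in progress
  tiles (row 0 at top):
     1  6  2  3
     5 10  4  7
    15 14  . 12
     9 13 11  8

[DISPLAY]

                        ┏━━━━━━━━━━━━━━━━━━
                        ┃ SlidingPuzzle    
                        ┠──────────────────
                        ┃┌────┬────┬────┬──
                 ┏━━━━━━┃│  1 │  6 │  2 │  
                 ┃ Sokob┃├────┼────┼────┼──
                 ┠──────┃│  5 │ 10 │  4 │  
                 ┃██████┃├────┼────┼────┼──
                 ┃█     ┃│ 15 │ 14 │    │ 1
                 ┃█ █ □█┃├────┼────┼────┼──
                 ┃█   █ ┃│  9 │ 13 │ 11 │  
                 ┃█    █┃└────┴────┴────┴──
                 ┃█    @┃Moves: 0          
                 ┃██████┃                  
                 ┗━━━━━━┃                  
                        ┃                  
                        ┃                  
                        ┃                  


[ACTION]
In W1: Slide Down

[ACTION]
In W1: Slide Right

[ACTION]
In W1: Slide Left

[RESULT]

                        ┏━━━━━━━━━━━━━━━━━━
                        ┃ SlidingPuzzle    
                        ┠──────────────────
                        ┃┌────┬────┬────┬──
                 ┏━━━━━━┃│  1 │  6 │  2 │  
                 ┃ Sokob┃├────┼────┼────┼──
                 ┠──────┃│  5 │ 10 │    │  
                 ┃██████┃├────┼────┼────┼──
                 ┃█     ┃│ 15 │ 14 │  4 │ 1
                 ┃█ █ □█┃├────┼────┼────┼──
                 ┃█   █ ┃│  9 │ 13 │ 11 │  
                 ┃█    █┃└────┴────┴────┴──
                 ┃█    @┃Moves: 3          
                 ┃██████┃                  
                 ┗━━━━━━┃                  
                        ┃                  
                        ┃                  
                        ┃                  


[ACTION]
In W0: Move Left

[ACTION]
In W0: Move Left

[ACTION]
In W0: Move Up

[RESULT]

                        ┏━━━━━━━━━━━━━━━━━━
                        ┃ SlidingPuzzle    
                        ┠──────────────────
                        ┃┌────┬────┬────┬──
                 ┏━━━━━━┃│  1 │  6 │  2 │  
                 ┃ Sokob┃├────┼────┼────┼──
                 ┠──────┃│  5 │ 10 │    │  
                 ┃██████┃├────┼────┼────┼──
                 ┃█     ┃│ 15 │ 14 │  4 │ 1
                 ┃█ █ □█┃├────┼────┼────┼──
                 ┃█   █ ┃│  9 │ 13 │ 11 │  
                 ┃█  @ █┃└────┴────┴────┴──
                 ┃█     ┃Moves: 3          
                 ┃██████┃                  
                 ┗━━━━━━┃                  
                        ┃                  
                        ┃                  
                        ┃                  


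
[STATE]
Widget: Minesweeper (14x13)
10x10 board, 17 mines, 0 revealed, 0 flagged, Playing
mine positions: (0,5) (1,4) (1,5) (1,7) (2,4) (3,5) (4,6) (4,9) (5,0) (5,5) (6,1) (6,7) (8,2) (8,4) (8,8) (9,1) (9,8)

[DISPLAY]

■■■■■■■■■■    
■■■■■■■■■■    
■■■■■■■■■■    
■■■■■■■■■■    
■■■■■■■■■■    
■■■■■■■■■■    
■■■■■■■■■■    
■■■■■■■■■■    
■■■■■■■■■■    
■■■■■■■■■■    
              
              
              


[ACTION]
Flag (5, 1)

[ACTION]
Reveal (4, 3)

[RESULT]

   1■■■■■■    
   2■■■■■■    
   2■■■■■■    
   12■■■■■    
11  2■■■■■    
■21 1■■■■■    
■■1 1■■■■■    
■■221■■■■■    
■■■■■■■■■■    
■■■■■■■■■■    
              
              
              


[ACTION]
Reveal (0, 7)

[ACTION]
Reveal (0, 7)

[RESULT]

   1■■■1■■    
   2■■■■■■    
   2■■■■■■    
   12■■■■■    
11  2■■■■■    
■21 1■■■■■    
■■1 1■■■■■    
■■221■■■■■    
■■■■■■■■■■    
■■■■■■■■■■    
              
              
              


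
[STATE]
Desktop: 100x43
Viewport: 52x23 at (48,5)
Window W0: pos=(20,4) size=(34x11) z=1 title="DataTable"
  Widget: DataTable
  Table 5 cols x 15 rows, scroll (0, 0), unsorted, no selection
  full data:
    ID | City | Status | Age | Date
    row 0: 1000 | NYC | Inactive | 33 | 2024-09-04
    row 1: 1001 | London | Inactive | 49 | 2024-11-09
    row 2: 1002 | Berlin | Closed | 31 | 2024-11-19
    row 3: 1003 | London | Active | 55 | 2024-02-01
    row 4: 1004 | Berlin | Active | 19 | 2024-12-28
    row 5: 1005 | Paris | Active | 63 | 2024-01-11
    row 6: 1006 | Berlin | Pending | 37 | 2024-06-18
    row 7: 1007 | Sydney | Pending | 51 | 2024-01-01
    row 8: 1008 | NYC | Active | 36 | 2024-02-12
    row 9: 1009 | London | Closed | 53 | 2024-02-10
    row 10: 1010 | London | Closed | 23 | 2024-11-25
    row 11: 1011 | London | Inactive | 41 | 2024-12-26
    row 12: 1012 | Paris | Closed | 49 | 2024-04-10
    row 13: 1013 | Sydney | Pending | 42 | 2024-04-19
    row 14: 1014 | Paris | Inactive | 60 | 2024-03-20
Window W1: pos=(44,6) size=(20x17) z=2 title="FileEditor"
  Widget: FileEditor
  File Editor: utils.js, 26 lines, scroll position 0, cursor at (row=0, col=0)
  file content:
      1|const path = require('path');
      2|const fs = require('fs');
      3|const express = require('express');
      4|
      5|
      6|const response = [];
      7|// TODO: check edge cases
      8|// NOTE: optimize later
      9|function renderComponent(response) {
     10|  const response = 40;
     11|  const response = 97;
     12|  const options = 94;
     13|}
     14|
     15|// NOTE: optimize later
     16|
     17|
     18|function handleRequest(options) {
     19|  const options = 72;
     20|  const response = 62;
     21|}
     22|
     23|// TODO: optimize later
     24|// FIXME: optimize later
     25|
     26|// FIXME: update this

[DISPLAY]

     ┃                                              
━━━━━━━━━━━━━━━┓                                    
leEditor       ┃                                    
───────────────┨                                    
st path = requ▲┃                                    
st fs = requir█┃                                    
st express = r░┃                                    
              ░┃                                    
              ░┃                                    
st response = ░┃                                    
TODO: check ed░┃                                    
NOTE: optimize░┃                                    
ction renderCo░┃                                    
onst response ░┃                                    
onst response ░┃                                    
onst options =░┃                                    
              ▼┃                                    
━━━━━━━━━━━━━━━┛                                    
                                                    
                                                    
                                                    
                                                    
                                                    


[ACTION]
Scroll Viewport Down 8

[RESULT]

              ░┃                                    
st response = ░┃                                    
TODO: check ed░┃                                    
NOTE: optimize░┃                                    
ction renderCo░┃                                    
onst response ░┃                                    
onst response ░┃                                    
onst options =░┃                                    
              ▼┃                                    
━━━━━━━━━━━━━━━┛                                    
                                                    
                                                    
                                                    
                                                    
                                                    
                                                    
                                                    
                                                    
                                                    
                                                    
                                                    
                                                    
                                                    


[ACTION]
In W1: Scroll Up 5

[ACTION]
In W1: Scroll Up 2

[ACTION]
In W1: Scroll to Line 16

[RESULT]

ction handleRe░┃                                    
onst options =░┃                                    
onst response ░┃                                    
              ░┃                                    
              ░┃                                    
TODO: optimize░┃                                    
FIXME: optimiz░┃                                    
              █┃                                    
FIXME: update ▼┃                                    
━━━━━━━━━━━━━━━┛                                    
                                                    
                                                    
                                                    
                                                    
                                                    
                                                    
                                                    
                                                    
                                                    
                                                    
                                                    
                                                    
                                                    


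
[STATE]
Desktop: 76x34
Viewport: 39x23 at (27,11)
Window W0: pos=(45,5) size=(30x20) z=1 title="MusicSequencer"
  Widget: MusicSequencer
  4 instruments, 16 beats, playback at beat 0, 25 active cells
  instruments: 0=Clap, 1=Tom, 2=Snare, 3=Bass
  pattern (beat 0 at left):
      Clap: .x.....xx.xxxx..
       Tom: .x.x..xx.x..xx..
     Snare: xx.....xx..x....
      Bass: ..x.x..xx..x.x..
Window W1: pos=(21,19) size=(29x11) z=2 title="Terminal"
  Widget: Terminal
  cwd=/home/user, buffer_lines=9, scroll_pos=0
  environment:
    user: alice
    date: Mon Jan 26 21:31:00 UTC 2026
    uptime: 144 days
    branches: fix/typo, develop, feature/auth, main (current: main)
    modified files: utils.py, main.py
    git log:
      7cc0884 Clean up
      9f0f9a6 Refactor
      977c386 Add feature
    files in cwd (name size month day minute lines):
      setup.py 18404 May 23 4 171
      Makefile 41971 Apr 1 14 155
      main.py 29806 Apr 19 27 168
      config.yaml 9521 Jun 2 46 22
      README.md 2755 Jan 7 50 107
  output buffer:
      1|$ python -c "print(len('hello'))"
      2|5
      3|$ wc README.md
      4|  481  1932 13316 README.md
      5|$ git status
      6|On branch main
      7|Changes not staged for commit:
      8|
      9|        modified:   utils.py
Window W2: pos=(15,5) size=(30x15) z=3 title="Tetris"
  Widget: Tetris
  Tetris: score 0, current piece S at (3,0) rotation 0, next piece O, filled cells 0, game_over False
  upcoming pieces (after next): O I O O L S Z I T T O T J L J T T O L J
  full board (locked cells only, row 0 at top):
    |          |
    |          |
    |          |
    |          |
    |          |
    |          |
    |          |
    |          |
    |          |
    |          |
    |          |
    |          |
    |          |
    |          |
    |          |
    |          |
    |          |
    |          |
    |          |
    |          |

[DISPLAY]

                 ┃┃ Snare██·····██··█··
                 ┃┃  Bass··█·█··██··█·█
                 ┃┃                    
Score:           ┃┃                    
0                ┃┃                    
                 ┃┃                    
                 ┃┃                    
                 ┃┃                    
━━━━━━━━━━━━━━━━━┛━━━━┓                
inal                  ┃                
──────────────────────┨                
hon -c "print(len('hel┃                
                      ┃                
README.md             ┃━━━━━━━━━━━━━━━━
  1932 13316 README.md┃                
 status               ┃                
anch main             ┃                
es not staged for comm┃                
━━━━━━━━━━━━━━━━━━━━━━┛                
                                       
                                       
                                       
                                       


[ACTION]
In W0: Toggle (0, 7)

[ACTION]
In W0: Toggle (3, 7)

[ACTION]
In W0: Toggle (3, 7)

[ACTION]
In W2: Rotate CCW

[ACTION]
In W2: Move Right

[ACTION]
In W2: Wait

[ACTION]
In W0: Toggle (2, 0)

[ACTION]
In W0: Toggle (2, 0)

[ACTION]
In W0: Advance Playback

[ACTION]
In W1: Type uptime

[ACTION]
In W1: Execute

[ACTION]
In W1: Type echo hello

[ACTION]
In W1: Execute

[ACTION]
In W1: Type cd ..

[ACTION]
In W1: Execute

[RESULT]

                 ┃┃ Snare██·····██··█··
                 ┃┃  Bass··█·█··██··█·█
                 ┃┃                    
Score:           ┃┃                    
0                ┃┃                    
                 ┃┃                    
                 ┃┃                    
                 ┃┃                    
━━━━━━━━━━━━━━━━━┛━━━━┓                
inal                  ┃                
──────────────────────┨                
ime                   ┃                
0  up 144 days        ┃                
o hello               ┃━━━━━━━━━━━━━━━━
                      ┃                
..                    ┃                
                      ┃                
                      ┃                
━━━━━━━━━━━━━━━━━━━━━━┛                
                                       
                                       
                                       
                                       


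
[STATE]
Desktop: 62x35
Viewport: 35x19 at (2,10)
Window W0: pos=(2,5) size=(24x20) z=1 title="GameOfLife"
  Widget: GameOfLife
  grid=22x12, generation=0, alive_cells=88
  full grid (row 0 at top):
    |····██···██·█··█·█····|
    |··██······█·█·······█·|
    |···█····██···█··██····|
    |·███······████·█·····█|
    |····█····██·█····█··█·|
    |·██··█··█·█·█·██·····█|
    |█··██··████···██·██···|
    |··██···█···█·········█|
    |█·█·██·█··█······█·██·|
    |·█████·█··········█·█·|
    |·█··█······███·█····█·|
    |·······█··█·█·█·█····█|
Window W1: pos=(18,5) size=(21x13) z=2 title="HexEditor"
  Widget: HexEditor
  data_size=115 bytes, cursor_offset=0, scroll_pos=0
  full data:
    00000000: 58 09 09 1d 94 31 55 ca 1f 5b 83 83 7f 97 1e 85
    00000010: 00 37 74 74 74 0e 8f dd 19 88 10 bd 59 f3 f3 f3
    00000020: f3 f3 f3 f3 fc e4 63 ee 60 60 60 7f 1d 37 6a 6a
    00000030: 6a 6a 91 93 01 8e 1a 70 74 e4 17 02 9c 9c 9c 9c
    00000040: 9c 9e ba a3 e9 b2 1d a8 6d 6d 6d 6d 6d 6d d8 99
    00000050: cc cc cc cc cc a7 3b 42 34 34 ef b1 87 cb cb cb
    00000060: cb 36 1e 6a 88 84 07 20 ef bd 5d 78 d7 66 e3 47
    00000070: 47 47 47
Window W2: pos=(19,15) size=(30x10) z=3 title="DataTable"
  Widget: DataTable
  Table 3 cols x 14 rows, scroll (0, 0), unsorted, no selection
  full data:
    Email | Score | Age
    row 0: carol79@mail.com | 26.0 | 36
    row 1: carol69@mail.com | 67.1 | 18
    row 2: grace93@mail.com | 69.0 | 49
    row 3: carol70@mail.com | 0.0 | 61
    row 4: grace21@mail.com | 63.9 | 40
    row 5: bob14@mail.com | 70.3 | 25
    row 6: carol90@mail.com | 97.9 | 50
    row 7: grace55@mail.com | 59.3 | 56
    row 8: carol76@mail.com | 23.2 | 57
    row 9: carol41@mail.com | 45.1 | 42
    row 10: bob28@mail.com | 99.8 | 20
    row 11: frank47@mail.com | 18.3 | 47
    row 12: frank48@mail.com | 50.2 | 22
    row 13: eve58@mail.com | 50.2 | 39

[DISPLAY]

┃··██······█·█··┃00000020  f3 f3 f3
┃···█····██···█·┃00000030  6a 6a 91
┃·███······████·┃00000040  9c 9e ba
┃····█····██·█··┃00000050  cc cc cc
┃·██··█··█·█·█·█┃00000060  cb 36 1e
┃█··██··████···█┃┏━━━━━━━━━━━━━━━━━
┃··██···█···█···┃┃ DataTable       
┃█·█·██·█··█····┗┠─────────────────
┃·█████·█········┃Email           │
┃·█··█······███·█┃────────────────┼
┃·······█··█·█·█·┃carol79@mail.com│
┃                ┃carol69@mail.com│
┃                ┃grace93@mail.com│
┃                ┃carol70@mail.com│
┗━━━━━━━━━━━━━━━━┗━━━━━━━━━━━━━━━━━
                                   
                                   
                                   
                                   


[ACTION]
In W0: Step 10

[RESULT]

┃··█·····█······┃00000020  f3 f3 f3
┃···█████·····██┃00000030  6a 6a 91
┃····█·········█┃00000040  9c 9e ba
┃·····█········█┃00000050  cc cc cc
┃···█·█·······██┃00000060  cb 36 1e
┃···█·█·······█·┃┏━━━━━━━━━━━━━━━━━
┃··········██·█·┃┃ DataTable       
┃··········██·█·┗┠─────────────────
┃·········█··█···┃Email           │
┃······█·███·····┃────────────────┼
┃······███·█····█┃carol79@mail.com│
┃                ┃carol69@mail.com│
┃                ┃grace93@mail.com│
┃                ┃carol70@mail.com│
┗━━━━━━━━━━━━━━━━┗━━━━━━━━━━━━━━━━━
                                   
                                   
                                   
                                   


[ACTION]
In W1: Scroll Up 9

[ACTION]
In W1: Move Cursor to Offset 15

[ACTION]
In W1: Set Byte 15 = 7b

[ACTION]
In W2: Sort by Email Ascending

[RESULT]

┃··█·····█······┃00000020  f3 f3 f3
┃···█████·····██┃00000030  6a 6a 91
┃····█·········█┃00000040  9c 9e ba
┃·····█········█┃00000050  cc cc cc
┃···█·█·······██┃00000060  cb 36 1e
┃···█·█·······█·┃┏━━━━━━━━━━━━━━━━━
┃··········██·█·┃┃ DataTable       
┃··········██·█·┗┠─────────────────
┃·········█··█···┃Email          ▲│
┃······█·███·····┃────────────────┼
┃······███·█····█┃bob14@mail.com  │
┃                ┃bob28@mail.com  │
┃                ┃carol41@mail.com│
┃                ┃carol69@mail.com│
┗━━━━━━━━━━━━━━━━┗━━━━━━━━━━━━━━━━━
                                   
                                   
                                   
                                   
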